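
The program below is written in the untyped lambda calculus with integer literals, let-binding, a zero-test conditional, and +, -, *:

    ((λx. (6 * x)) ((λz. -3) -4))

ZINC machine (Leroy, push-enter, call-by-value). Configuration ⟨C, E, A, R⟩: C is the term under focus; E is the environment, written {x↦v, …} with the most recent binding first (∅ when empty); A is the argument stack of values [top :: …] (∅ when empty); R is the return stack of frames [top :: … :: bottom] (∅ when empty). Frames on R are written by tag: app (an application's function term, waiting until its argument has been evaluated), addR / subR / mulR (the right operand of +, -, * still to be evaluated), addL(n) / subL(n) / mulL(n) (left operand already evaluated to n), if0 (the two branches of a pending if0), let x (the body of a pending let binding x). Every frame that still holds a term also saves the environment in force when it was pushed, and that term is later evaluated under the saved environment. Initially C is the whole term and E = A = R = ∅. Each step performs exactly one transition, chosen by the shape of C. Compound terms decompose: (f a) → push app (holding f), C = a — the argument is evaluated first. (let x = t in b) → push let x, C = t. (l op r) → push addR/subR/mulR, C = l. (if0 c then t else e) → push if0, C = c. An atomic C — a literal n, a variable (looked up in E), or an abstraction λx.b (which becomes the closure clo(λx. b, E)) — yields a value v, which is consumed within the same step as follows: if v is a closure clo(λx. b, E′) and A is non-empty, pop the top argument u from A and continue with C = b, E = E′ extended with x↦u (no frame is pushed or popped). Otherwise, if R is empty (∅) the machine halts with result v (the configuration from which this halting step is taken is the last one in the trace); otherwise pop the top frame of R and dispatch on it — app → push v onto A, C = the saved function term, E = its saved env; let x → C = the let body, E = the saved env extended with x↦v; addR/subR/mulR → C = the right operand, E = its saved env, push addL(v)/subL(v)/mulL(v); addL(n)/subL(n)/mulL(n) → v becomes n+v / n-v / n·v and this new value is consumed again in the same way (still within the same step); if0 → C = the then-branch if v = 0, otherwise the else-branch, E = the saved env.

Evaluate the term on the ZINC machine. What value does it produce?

step 0: [C=((λx. (6 * x)) ((λz. -3) -4)) | E=∅ | A=∅ | R=∅]
step 1: [C=((λz. -3) -4) | E=∅ | A=∅ | R=[app]]
step 2: [C=-4 | E=∅ | A=∅ | R=[app :: app]]
step 3: [C=(λz. -3) | E=∅ | A=[-4] | R=[app]]
step 4: [C=-3 | E={z↦-4} | A=∅ | R=[app]]
step 5: [C=(λx. (6 * x)) | E=∅ | A=[-3] | R=∅]
step 6: [C=(6 * x) | E={x↦-3} | A=∅ | R=∅]
step 7: [C=6 | E={x↦-3} | A=∅ | R=[mulR]]
step 8: [C=x | E={x↦-3} | A=∅ | R=[mulL(6)]]
→ final value -18

Answer: -18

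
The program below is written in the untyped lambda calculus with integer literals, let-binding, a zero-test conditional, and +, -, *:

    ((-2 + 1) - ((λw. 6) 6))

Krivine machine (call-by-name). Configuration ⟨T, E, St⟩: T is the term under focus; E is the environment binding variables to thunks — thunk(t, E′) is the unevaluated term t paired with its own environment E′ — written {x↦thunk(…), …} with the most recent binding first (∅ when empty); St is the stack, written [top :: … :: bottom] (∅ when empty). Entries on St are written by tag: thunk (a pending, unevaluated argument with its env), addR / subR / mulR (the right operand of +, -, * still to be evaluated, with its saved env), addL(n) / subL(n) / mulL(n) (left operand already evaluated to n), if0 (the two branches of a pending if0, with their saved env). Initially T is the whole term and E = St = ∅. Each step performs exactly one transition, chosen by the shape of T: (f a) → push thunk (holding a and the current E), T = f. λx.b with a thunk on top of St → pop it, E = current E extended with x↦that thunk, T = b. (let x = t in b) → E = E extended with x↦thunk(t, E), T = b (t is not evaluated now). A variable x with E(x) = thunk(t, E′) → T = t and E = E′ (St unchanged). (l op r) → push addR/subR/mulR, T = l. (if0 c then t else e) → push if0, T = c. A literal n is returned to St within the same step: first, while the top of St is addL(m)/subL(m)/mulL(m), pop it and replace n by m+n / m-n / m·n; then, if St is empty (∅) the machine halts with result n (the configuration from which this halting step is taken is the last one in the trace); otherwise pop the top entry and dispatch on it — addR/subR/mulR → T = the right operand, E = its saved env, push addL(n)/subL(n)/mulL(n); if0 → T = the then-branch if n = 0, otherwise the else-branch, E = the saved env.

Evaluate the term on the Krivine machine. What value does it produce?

t=0: <T=((-2 + 1) - ((λw. 6) 6)), E=∅, St=∅>
t=1: <T=(-2 + 1), E=∅, St=[subR]>
t=2: <T=-2, E=∅, St=[addR :: subR]>
t=3: <T=1, E=∅, St=[addL(-2) :: subR]>
t=4: <T=((λw. 6) 6), E=∅, St=[subL(-1)]>
t=5: <T=(λw. 6), E=∅, St=[thunk :: subL(-1)]>
t=6: <T=6, E={w↦thunk(6, ∅)}, St=[subL(-1)]>
→ final value -7

Answer: -7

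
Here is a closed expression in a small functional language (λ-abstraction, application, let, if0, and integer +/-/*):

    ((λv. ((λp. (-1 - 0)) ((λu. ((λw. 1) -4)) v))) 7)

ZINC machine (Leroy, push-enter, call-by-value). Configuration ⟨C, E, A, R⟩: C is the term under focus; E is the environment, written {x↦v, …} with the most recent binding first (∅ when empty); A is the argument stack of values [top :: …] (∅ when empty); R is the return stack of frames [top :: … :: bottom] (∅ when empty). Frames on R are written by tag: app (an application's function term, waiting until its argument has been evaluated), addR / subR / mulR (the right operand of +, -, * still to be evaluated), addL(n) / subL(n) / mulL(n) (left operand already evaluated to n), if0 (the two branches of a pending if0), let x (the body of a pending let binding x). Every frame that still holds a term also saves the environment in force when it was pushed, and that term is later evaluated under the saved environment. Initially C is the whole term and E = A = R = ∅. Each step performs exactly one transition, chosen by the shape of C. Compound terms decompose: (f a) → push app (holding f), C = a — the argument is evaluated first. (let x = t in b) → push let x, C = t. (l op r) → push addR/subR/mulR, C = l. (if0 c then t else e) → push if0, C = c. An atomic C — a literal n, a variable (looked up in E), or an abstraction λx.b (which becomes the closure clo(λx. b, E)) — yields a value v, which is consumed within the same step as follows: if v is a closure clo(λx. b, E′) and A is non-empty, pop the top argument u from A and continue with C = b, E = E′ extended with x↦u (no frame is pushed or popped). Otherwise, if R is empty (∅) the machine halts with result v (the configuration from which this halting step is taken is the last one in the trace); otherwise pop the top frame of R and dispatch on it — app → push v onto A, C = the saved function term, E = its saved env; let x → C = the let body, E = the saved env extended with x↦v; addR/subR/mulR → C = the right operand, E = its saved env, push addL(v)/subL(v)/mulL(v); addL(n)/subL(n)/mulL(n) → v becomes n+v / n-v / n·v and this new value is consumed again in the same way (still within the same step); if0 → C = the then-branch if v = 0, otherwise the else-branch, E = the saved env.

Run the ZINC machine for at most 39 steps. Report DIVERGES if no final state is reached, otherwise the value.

Answer: -1

Execution trace:
0. <C=((λv. ((λp. (-1 - 0)) ((λu. ((λw. 1) -4)) v))) 7), E=∅, A=∅, R=∅>
1. <C=7, E=∅, A=∅, R=[app]>
2. <C=(λv. ((λp. (-1 - 0)) ((λu. ((λw. 1) -4)) v))), E=∅, A=[7], R=∅>
3. <C=((λp. (-1 - 0)) ((λu. ((λw. 1) -4)) v)), E={v↦7}, A=∅, R=∅>
4. <C=((λu. ((λw. 1) -4)) v), E={v↦7}, A=∅, R=[app]>
5. <C=v, E={v↦7}, A=∅, R=[app :: app]>
6. <C=(λu. ((λw. 1) -4)), E={v↦7}, A=[7], R=[app]>
7. <C=((λw. 1) -4), E={u↦7, v↦7}, A=∅, R=[app]>
8. <C=-4, E={u↦7, v↦7}, A=∅, R=[app :: app]>
9. <C=(λw. 1), E={u↦7, v↦7}, A=[-4], R=[app]>
10. <C=1, E={w↦-4, u↦7, v↦7}, A=∅, R=[app]>
11. <C=(λp. (-1 - 0)), E={v↦7}, A=[1], R=∅>
12. <C=(-1 - 0), E={p↦1, v↦7}, A=∅, R=∅>
13. <C=-1, E={p↦1, v↦7}, A=∅, R=[subR]>
14. <C=0, E={p↦1, v↦7}, A=∅, R=[subL(-1)]>
→ final value -1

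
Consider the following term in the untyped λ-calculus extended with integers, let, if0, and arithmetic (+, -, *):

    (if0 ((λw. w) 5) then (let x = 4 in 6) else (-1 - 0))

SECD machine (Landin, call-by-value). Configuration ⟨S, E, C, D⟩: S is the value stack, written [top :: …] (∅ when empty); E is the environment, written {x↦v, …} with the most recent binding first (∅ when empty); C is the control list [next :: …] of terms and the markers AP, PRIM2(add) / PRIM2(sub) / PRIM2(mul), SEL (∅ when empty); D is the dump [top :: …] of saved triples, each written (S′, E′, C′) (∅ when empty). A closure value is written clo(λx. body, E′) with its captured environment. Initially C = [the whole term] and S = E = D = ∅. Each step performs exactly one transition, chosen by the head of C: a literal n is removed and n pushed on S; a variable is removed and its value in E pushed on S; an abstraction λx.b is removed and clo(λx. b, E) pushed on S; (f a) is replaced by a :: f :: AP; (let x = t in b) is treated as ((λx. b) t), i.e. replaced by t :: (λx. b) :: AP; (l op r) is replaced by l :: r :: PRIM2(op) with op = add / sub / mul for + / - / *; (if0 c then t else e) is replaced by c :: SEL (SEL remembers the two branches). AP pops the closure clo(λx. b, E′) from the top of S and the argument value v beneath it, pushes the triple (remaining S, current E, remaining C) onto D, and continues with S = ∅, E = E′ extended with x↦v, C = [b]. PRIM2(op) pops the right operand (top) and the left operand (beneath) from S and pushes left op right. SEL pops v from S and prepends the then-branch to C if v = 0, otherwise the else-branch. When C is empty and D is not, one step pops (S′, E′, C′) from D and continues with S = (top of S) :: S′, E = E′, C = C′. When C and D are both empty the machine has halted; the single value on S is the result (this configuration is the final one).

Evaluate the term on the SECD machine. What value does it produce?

Answer: -1

Machine steps:
0. ⟨S=∅; E=∅; C=[(if0 ((λw. w) 5) then (let x = 4 in 6) else (-1 - 0))]; D=∅⟩
1. ⟨S=∅; E=∅; C=[((λw. w) 5) :: SEL]; D=∅⟩
2. ⟨S=∅; E=∅; C=[5 :: (λw. w) :: AP :: SEL]; D=∅⟩
3. ⟨S=[5]; E=∅; C=[(λw. w) :: AP :: SEL]; D=∅⟩
4. ⟨S=[clo(λw. w, ∅) :: 5]; E=∅; C=[AP :: SEL]; D=∅⟩
5. ⟨S=∅; E={w↦5}; C=[w]; D=[(∅, ∅, [SEL])]⟩
6. ⟨S=[5]; E={w↦5}; C=∅; D=[(∅, ∅, [SEL])]⟩
7. ⟨S=[5]; E=∅; C=[SEL]; D=∅⟩
8. ⟨S=∅; E=∅; C=[(-1 - 0)]; D=∅⟩
9. ⟨S=∅; E=∅; C=[-1 :: 0 :: PRIM2(sub)]; D=∅⟩
10. ⟨S=[-1]; E=∅; C=[0 :: PRIM2(sub)]; D=∅⟩
11. ⟨S=[0 :: -1]; E=∅; C=[PRIM2(sub)]; D=∅⟩
12. ⟨S=[-1]; E=∅; C=∅; D=∅⟩
→ final value -1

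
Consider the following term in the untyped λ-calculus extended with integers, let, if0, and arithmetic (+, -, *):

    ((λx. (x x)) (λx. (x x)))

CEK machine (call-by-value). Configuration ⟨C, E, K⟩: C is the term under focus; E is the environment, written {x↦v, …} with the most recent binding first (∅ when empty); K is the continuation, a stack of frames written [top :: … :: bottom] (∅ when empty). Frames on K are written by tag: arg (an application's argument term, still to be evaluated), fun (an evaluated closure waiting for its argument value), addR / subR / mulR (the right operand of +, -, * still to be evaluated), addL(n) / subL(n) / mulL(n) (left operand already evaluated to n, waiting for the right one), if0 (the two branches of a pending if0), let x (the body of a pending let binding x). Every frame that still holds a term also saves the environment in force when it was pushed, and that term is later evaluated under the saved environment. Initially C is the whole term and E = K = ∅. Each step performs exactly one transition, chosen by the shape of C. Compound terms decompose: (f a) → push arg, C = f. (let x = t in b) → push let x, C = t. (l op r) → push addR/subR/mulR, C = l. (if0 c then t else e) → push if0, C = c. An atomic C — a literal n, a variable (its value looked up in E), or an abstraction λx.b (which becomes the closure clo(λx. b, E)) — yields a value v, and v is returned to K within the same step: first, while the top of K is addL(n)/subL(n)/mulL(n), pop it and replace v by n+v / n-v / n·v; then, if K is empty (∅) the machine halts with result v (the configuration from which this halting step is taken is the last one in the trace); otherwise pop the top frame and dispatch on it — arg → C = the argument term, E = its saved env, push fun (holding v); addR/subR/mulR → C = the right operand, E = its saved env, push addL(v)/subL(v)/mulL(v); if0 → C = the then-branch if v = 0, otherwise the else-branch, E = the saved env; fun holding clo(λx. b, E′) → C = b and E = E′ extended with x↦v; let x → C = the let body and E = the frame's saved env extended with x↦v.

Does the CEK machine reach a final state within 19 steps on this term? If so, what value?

[0] <C=((λx. (x x)) (λx. (x x))), E=∅, K=∅>
[1] <C=(λx. (x x)), E=∅, K=[arg]>
[2] <C=(λx. (x x)), E=∅, K=[fun]>
[3] <C=(x x), E={x↦clo(λx. (x x), ∅)}, K=∅>
[4] <C=x, E={x↦clo(λx. (x x), ∅)}, K=[arg]>
[5] <C=x, E={x↦clo(λx. (x x), ∅)}, K=[fun]>
… configuration repeats with period 3 (steps 3–5 recur indefinitely) …

Answer: DIVERGES (no final state within 19 steps)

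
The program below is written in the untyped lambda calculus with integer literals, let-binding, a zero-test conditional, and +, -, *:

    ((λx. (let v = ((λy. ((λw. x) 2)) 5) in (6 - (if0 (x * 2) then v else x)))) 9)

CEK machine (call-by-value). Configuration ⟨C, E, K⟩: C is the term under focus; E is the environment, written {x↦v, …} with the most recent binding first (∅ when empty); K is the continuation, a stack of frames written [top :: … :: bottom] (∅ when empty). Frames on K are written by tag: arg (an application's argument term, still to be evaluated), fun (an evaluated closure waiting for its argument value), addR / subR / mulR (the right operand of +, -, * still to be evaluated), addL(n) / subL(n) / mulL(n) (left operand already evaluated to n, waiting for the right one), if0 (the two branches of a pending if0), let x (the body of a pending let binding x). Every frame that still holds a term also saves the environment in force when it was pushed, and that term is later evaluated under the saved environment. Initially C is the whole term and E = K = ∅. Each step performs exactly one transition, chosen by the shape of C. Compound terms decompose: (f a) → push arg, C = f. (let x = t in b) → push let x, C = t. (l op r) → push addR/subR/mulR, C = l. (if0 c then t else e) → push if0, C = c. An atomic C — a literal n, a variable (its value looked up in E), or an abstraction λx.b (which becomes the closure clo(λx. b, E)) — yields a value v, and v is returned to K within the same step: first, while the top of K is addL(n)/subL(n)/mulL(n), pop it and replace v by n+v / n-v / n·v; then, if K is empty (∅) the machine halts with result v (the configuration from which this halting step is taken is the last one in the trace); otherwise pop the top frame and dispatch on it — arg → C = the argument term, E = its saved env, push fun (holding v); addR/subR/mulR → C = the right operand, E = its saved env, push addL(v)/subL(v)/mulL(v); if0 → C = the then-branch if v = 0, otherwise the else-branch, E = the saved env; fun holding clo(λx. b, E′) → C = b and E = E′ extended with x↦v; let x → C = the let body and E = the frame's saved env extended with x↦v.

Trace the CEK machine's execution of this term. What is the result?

[0] <C=((λx. (let v = ((λy. ((λw. x) 2)) 5) in (6 - (if0 (x * 2) then v else x)))) 9), E=∅, K=∅>
[1] <C=(λx. (let v = ((λy. ((λw. x) 2)) 5) in (6 - (if0 (x * 2) then v else x)))), E=∅, K=[arg]>
[2] <C=9, E=∅, K=[fun]>
[3] <C=(let v = ((λy. ((λw. x) 2)) 5) in (6 - (if0 (x * 2) then v else x))), E={x↦9}, K=∅>
[4] <C=((λy. ((λw. x) 2)) 5), E={x↦9}, K=[let v]>
[5] <C=(λy. ((λw. x) 2)), E={x↦9}, K=[arg :: let v]>
[6] <C=5, E={x↦9}, K=[fun :: let v]>
[7] <C=((λw. x) 2), E={y↦5, x↦9}, K=[let v]>
[8] <C=(λw. x), E={y↦5, x↦9}, K=[arg :: let v]>
[9] <C=2, E={y↦5, x↦9}, K=[fun :: let v]>
[10] <C=x, E={w↦2, y↦5, x↦9}, K=[let v]>
[11] <C=(6 - (if0 (x * 2) then v else x)), E={v↦9, x↦9}, K=∅>
[12] <C=6, E={v↦9, x↦9}, K=[subR]>
[13] <C=(if0 (x * 2) then v else x), E={v↦9, x↦9}, K=[subL(6)]>
[14] <C=(x * 2), E={v↦9, x↦9}, K=[if0 :: subL(6)]>
[15] <C=x, E={v↦9, x↦9}, K=[mulR :: if0 :: subL(6)]>
[16] <C=2, E={v↦9, x↦9}, K=[mulL(9) :: if0 :: subL(6)]>
[17] <C=x, E={v↦9, x↦9}, K=[subL(6)]>
→ final value -3

Answer: -3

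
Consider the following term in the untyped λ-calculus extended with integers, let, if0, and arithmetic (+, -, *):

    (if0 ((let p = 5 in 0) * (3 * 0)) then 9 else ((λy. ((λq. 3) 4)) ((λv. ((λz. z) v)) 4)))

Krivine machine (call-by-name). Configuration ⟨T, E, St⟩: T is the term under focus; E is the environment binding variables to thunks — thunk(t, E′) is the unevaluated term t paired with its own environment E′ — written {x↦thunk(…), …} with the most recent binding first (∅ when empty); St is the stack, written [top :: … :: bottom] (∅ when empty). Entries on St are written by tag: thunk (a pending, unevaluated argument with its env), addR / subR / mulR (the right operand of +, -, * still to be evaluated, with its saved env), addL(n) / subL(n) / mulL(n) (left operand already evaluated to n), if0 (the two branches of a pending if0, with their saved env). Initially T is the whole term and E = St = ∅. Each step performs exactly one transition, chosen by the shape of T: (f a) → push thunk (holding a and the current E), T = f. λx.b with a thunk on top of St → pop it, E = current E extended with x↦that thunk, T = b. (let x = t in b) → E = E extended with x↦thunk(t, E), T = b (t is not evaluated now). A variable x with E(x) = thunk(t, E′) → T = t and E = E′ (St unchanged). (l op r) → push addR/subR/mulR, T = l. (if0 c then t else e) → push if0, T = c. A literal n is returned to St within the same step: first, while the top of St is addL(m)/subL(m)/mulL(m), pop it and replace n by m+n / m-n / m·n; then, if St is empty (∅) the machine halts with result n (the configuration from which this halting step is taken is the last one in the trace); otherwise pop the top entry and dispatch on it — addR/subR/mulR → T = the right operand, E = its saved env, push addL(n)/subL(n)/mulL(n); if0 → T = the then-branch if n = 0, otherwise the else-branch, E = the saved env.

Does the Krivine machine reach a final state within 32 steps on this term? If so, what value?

[0] [T=(if0 ((let p = 5 in 0) * (3 * 0)) then 9 else ((λy. ((λq. 3) 4)) ((λv. ((λz. z) v)) 4))) | E=∅ | St=∅]
[1] [T=((let p = 5 in 0) * (3 * 0)) | E=∅ | St=[if0]]
[2] [T=(let p = 5 in 0) | E=∅ | St=[mulR :: if0]]
[3] [T=0 | E={p↦thunk(5, ∅)} | St=[mulR :: if0]]
[4] [T=(3 * 0) | E=∅ | St=[mulL(0) :: if0]]
[5] [T=3 | E=∅ | St=[mulR :: mulL(0) :: if0]]
[6] [T=0 | E=∅ | St=[mulL(3) :: mulL(0) :: if0]]
[7] [T=9 | E=∅ | St=∅]
→ final value 9

Answer: 9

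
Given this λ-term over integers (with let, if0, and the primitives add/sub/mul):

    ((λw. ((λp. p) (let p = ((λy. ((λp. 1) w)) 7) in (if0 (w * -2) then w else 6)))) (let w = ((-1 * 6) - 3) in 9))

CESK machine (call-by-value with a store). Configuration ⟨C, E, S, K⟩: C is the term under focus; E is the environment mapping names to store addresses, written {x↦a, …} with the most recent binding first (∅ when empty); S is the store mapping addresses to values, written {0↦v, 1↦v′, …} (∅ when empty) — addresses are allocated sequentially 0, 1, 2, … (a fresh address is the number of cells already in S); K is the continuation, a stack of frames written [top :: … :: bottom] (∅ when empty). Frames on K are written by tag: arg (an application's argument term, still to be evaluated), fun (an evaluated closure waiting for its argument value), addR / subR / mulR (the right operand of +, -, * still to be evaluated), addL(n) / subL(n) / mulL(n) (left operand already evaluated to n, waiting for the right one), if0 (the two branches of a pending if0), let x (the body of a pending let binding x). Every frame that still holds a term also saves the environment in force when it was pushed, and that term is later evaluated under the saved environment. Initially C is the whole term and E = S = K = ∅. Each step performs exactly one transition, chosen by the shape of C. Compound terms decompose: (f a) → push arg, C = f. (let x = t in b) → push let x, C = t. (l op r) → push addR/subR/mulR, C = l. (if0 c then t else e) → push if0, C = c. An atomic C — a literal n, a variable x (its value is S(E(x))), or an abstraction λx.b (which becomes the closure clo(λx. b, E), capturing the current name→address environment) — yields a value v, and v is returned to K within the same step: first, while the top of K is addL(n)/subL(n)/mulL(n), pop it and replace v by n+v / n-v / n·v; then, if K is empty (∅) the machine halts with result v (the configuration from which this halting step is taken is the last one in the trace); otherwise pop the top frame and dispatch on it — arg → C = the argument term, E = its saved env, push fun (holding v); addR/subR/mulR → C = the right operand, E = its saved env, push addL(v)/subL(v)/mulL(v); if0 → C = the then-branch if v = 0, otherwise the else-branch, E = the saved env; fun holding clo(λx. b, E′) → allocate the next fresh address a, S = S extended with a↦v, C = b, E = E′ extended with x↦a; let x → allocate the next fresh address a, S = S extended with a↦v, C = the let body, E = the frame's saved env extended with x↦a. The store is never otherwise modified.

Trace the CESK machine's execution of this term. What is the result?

Answer: 6

Machine steps:
step 0: [C=((λw. ((λp. p) (let p = ((λy. ((λp. 1) w)) 7) in (if0 (w * -2) then w else 6)))) (let w = ((-1 * 6) - 3) in 9)) | E=∅ | S=∅ | K=∅]
step 1: [C=(λw. ((λp. p) (let p = ((λy. ((λp. 1) w)) 7) in (if0 (w * -2) then w else 6)))) | E=∅ | S=∅ | K=[arg]]
step 2: [C=(let w = ((-1 * 6) - 3) in 9) | E=∅ | S=∅ | K=[fun]]
step 3: [C=((-1 * 6) - 3) | E=∅ | S=∅ | K=[let w :: fun]]
step 4: [C=(-1 * 6) | E=∅ | S=∅ | K=[subR :: let w :: fun]]
step 5: [C=-1 | E=∅ | S=∅ | K=[mulR :: subR :: let w :: fun]]
step 6: [C=6 | E=∅ | S=∅ | K=[mulL(-1) :: subR :: let w :: fun]]
step 7: [C=3 | E=∅ | S=∅ | K=[subL(-6) :: let w :: fun]]
step 8: [C=9 | E={w↦0} | S={0↦-9} | K=[fun]]
step 9: [C=((λp. p) (let p = ((λy. ((λp. 1) w)) 7) in (if0 (w * -2) then w else 6))) | E={w↦1} | S={0↦-9, 1↦9} | K=∅]
step 10: [C=(λp. p) | E={w↦1} | S={0↦-9, 1↦9} | K=[arg]]
step 11: [C=(let p = ((λy. ((λp. 1) w)) 7) in (if0 (w * -2) then w else 6)) | E={w↦1} | S={0↦-9, 1↦9} | K=[fun]]
step 12: [C=((λy. ((λp. 1) w)) 7) | E={w↦1} | S={0↦-9, 1↦9} | K=[let p :: fun]]
step 13: [C=(λy. ((λp. 1) w)) | E={w↦1} | S={0↦-9, 1↦9} | K=[arg :: let p :: fun]]
step 14: [C=7 | E={w↦1} | S={0↦-9, 1↦9} | K=[fun :: let p :: fun]]
step 15: [C=((λp. 1) w) | E={y↦2, w↦1} | S={0↦-9, 1↦9, 2↦7} | K=[let p :: fun]]
step 16: [C=(λp. 1) | E={y↦2, w↦1} | S={0↦-9, 1↦9, 2↦7} | K=[arg :: let p :: fun]]
step 17: [C=w | E={y↦2, w↦1} | S={0↦-9, 1↦9, 2↦7} | K=[fun :: let p :: fun]]
step 18: [C=1 | E={p↦3, y↦2, w↦1} | S={0↦-9, 1↦9, 2↦7, 3↦9} | K=[let p :: fun]]
step 19: [C=(if0 (w * -2) then w else 6) | E={p↦4, w↦1} | S={0↦-9, 1↦9, 2↦7, 3↦9, 4↦1} | K=[fun]]
step 20: [C=(w * -2) | E={p↦4, w↦1} | S={0↦-9, 1↦9, 2↦7, 3↦9, 4↦1} | K=[if0 :: fun]]
step 21: [C=w | E={p↦4, w↦1} | S={0↦-9, 1↦9, 2↦7, 3↦9, 4↦1} | K=[mulR :: if0 :: fun]]
step 22: [C=-2 | E={p↦4, w↦1} | S={0↦-9, 1↦9, 2↦7, 3↦9, 4↦1} | K=[mulL(9) :: if0 :: fun]]
step 23: [C=6 | E={p↦4, w↦1} | S={0↦-9, 1↦9, 2↦7, 3↦9, 4↦1} | K=[fun]]
step 24: [C=p | E={p↦5, w↦1} | S={0↦-9, 1↦9, 2↦7, 3↦9, 4↦1, 5↦6} | K=∅]
→ final value 6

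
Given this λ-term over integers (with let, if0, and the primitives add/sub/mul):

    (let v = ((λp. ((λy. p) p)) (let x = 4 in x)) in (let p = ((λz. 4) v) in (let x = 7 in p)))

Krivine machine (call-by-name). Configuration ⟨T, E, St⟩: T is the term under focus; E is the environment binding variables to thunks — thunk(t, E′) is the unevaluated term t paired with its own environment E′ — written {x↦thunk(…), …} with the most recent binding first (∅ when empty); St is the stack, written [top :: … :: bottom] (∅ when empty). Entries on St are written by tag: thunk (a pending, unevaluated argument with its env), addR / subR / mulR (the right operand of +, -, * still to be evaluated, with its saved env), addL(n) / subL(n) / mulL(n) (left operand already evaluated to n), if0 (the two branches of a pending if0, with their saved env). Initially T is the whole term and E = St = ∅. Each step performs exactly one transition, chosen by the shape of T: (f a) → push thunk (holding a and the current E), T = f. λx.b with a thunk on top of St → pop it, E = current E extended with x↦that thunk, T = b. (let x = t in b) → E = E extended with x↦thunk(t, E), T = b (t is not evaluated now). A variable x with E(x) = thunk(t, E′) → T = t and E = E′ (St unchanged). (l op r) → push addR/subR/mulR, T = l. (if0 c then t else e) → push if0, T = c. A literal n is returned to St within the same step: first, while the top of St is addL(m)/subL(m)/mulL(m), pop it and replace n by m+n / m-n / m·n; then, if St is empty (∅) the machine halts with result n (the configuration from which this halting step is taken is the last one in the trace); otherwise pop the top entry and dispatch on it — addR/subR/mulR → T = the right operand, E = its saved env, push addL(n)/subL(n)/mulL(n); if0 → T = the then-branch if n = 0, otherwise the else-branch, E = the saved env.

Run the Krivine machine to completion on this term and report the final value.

[0] [T=(let v = ((λp. ((λy. p) p)) (let x = 4 in x)) in (let p = ((λz. 4) v) in (let x = 7 in p))) | E=∅ | St=∅]
[1] [T=(let p = ((λz. 4) v) in (let x = 7 in p)) | E={v↦thunk(((λp. ((λy. p) p)) (let x = 4 in x)), ∅)} | St=∅]
[2] [T=(let x = 7 in p) | E={p↦thunk(((λz. 4) v), {v↦thunk(((λp. ((λy. p) p)) (let x = 4 in x)), ∅)}), v↦thunk(((λp. ((λy. p) p)) (let x = 4 in x)), ∅)} | St=∅]
[3] [T=p | E={x↦thunk(7, {p↦thunk(((λz. 4) v), {v↦thunk(((λp. ((λy. p) p)) (let x = 4 in x)), ∅)}), v↦thunk(((λp. ((λy. p) p)) (let x = 4 in x)), ∅)}), p↦thunk(((λz. 4) v), {v↦thunk(((λp. ((λy. p) p)) (let x = 4 in x)), ∅)}), v↦thunk(((λp. ((λy. p) p)) (let x = 4 in x)), ∅)} | St=∅]
[4] [T=((λz. 4) v) | E={v↦thunk(((λp. ((λy. p) p)) (let x = 4 in x)), ∅)} | St=∅]
[5] [T=(λz. 4) | E={v↦thunk(((λp. ((λy. p) p)) (let x = 4 in x)), ∅)} | St=[thunk]]
[6] [T=4 | E={z↦thunk(v, {v↦thunk(((λp. ((λy. p) p)) (let x = 4 in x)), ∅)}), v↦thunk(((λp. ((λy. p) p)) (let x = 4 in x)), ∅)} | St=∅]
→ final value 4

Answer: 4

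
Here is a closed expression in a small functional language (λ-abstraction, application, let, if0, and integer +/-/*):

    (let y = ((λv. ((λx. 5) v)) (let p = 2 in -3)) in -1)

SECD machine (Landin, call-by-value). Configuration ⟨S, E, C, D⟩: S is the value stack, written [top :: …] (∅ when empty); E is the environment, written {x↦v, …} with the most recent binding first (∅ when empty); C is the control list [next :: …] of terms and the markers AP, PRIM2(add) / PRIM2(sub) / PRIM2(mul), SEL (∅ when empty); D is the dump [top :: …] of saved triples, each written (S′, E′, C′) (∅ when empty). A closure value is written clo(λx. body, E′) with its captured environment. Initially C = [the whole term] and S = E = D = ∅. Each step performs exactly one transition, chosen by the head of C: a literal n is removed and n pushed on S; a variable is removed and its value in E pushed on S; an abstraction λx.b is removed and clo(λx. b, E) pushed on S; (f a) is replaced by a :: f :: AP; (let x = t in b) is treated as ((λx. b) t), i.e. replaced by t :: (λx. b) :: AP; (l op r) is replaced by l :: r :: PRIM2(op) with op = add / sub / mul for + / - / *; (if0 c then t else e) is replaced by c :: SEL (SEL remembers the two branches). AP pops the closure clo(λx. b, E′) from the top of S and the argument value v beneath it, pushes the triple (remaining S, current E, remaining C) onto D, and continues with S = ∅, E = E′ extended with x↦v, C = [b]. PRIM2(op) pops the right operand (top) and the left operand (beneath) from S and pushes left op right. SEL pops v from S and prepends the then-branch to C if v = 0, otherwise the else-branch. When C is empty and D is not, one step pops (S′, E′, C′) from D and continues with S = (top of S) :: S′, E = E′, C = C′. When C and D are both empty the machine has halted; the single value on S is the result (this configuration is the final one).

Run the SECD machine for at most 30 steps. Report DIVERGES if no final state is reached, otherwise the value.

Answer: -1

Machine steps:
t=0: ⟨S=∅; E=∅; C=[(let y = ((λv. ((λx. 5) v)) (let p = 2 in -3)) in -1)]; D=∅⟩
t=1: ⟨S=∅; E=∅; C=[((λv. ((λx. 5) v)) (let p = 2 in -3)) :: (λy. -1) :: AP]; D=∅⟩
t=2: ⟨S=∅; E=∅; C=[(let p = 2 in -3) :: (λv. ((λx. 5) v)) :: AP :: (λy. -1) :: AP]; D=∅⟩
t=3: ⟨S=∅; E=∅; C=[2 :: (λp. -3) :: AP :: (λv. ((λx. 5) v)) :: AP :: (λy. -1) :: AP]; D=∅⟩
t=4: ⟨S=[2]; E=∅; C=[(λp. -3) :: AP :: (λv. ((λx. 5) v)) :: AP :: (λy. -1) :: AP]; D=∅⟩
t=5: ⟨S=[clo(λp. -3, ∅) :: 2]; E=∅; C=[AP :: (λv. ((λx. 5) v)) :: AP :: (λy. -1) :: AP]; D=∅⟩
t=6: ⟨S=∅; E={p↦2}; C=[-3]; D=[(∅, ∅, [(λv. ((λx. 5) v)) :: AP :: (λy. -1) :: AP])]⟩
t=7: ⟨S=[-3]; E={p↦2}; C=∅; D=[(∅, ∅, [(λv. ((λx. 5) v)) :: AP :: (λy. -1) :: AP])]⟩
t=8: ⟨S=[-3]; E=∅; C=[(λv. ((λx. 5) v)) :: AP :: (λy. -1) :: AP]; D=∅⟩
t=9: ⟨S=[clo(λv. ((λx. 5) v), ∅) :: -3]; E=∅; C=[AP :: (λy. -1) :: AP]; D=∅⟩
t=10: ⟨S=∅; E={v↦-3}; C=[((λx. 5) v)]; D=[(∅, ∅, [(λy. -1) :: AP])]⟩
t=11: ⟨S=∅; E={v↦-3}; C=[v :: (λx. 5) :: AP]; D=[(∅, ∅, [(λy. -1) :: AP])]⟩
t=12: ⟨S=[-3]; E={v↦-3}; C=[(λx. 5) :: AP]; D=[(∅, ∅, [(λy. -1) :: AP])]⟩
t=13: ⟨S=[clo(λx. 5, {v↦-3}) :: -3]; E={v↦-3}; C=[AP]; D=[(∅, ∅, [(λy. -1) :: AP])]⟩
t=14: ⟨S=∅; E={x↦-3, v↦-3}; C=[5]; D=[(∅, {v↦-3}, ∅) :: (∅, ∅, [(λy. -1) :: AP])]⟩
t=15: ⟨S=[5]; E={x↦-3, v↦-3}; C=∅; D=[(∅, {v↦-3}, ∅) :: (∅, ∅, [(λy. -1) :: AP])]⟩
t=16: ⟨S=[5]; E={v↦-3}; C=∅; D=[(∅, ∅, [(λy. -1) :: AP])]⟩
t=17: ⟨S=[5]; E=∅; C=[(λy. -1) :: AP]; D=∅⟩
t=18: ⟨S=[clo(λy. -1, ∅) :: 5]; E=∅; C=[AP]; D=∅⟩
t=19: ⟨S=∅; E={y↦5}; C=[-1]; D=[(∅, ∅, ∅)]⟩
t=20: ⟨S=[-1]; E={y↦5}; C=∅; D=[(∅, ∅, ∅)]⟩
t=21: ⟨S=[-1]; E=∅; C=∅; D=∅⟩
→ final value -1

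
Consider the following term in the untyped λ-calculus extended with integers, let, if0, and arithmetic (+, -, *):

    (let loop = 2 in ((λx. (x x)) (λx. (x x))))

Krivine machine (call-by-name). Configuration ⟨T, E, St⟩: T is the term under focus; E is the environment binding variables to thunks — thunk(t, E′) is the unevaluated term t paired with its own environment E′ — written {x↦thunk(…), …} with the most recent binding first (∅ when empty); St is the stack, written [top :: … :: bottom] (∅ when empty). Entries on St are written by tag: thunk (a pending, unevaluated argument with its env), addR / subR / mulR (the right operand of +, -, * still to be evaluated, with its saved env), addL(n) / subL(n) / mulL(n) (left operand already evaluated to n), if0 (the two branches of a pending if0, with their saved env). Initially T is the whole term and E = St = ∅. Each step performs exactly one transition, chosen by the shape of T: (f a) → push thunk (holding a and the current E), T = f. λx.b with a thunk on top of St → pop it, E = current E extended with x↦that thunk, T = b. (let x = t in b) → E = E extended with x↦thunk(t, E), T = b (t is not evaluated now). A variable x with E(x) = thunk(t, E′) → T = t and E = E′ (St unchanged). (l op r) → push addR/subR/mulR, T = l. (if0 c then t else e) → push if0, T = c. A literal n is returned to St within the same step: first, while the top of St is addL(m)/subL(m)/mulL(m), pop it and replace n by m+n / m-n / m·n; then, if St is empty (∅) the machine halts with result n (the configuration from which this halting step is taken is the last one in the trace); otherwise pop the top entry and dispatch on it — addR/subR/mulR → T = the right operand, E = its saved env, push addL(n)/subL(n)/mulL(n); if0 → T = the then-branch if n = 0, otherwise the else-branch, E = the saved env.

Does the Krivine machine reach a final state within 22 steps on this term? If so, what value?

Answer: DIVERGES (no final state within 22 steps)

Execution trace:
[0] [T=(let loop = 2 in ((λx. (x x)) (λx. (x x)))) | E=∅ | St=∅]
[1] [T=((λx. (x x)) (λx. (x x))) | E={loop↦thunk(2, ∅)} | St=∅]
[2] [T=(λx. (x x)) | E={loop↦thunk(2, ∅)} | St=[thunk]]
[3] [T=(x x) | E={x↦thunk((λx. (x x)), {loop↦thunk(2, ∅)}), loop↦thunk(2, ∅)} | St=∅]
[4] [T=x | E={x↦thunk((λx. (x x)), {loop↦thunk(2, ∅)}), loop↦thunk(2, ∅)} | St=[thunk]]
[5] [T=(λx. (x x)) | E={loop↦thunk(2, ∅)} | St=[thunk]]
[6] [T=(x x) | E={x↦thunk(x, {x↦thunk((λx. (x x)), {loop↦thunk(2, ∅)}), loop↦thunk(2, ∅)}), loop↦thunk(2, ∅)} | St=∅]
[7] [T=x | E={x↦thunk(x, {x↦thunk((λx. (x x)), {loop↦thunk(2, ∅)}), loop↦thunk(2, ∅)}), loop↦thunk(2, ∅)} | St=[thunk]]
[8] [T=x | E={x↦thunk((λx. (x x)), {loop↦thunk(2, ∅)}), loop↦thunk(2, ∅)} | St=[thunk]]
[9] [T=(λx. (x x)) | E={loop↦thunk(2, ∅)} | St=[thunk]]
[10] [T=(x x) | E={x↦thunk(x, {x↦thunk(x, {x↦thunk((λx. (x x)), {loop↦thunk(2, ∅)}), loop↦thunk(2, ∅)}), loop↦thunk(2, ∅)}), loop↦thunk(2, ∅)} | St=∅]
[11] [T=x | E={x↦thunk(x, {x↦thunk(x, {x↦thunk((λx. (x x)), {loop↦thunk(2, ∅)}), loop↦thunk(2, ∅)}), loop↦thunk(2, ∅)}), loop↦thunk(2, ∅)} | St=[thunk]]
[12] [T=x | E={x↦thunk(x, {x↦thunk((λx. (x x)), {loop↦thunk(2, ∅)}), loop↦thunk(2, ∅)}), loop↦thunk(2, ∅)} | St=[thunk]]
[13] [T=x | E={x↦thunk((λx. (x x)), {loop↦thunk(2, ∅)}), loop↦thunk(2, ∅)} | St=[thunk]]
[14] [T=(λx. (x x)) | E={loop↦thunk(2, ∅)} | St=[thunk]]
[15] [T=(x x) | E={x↦thunk(x, {x↦thunk(x, {x↦thunk(x, {x↦thunk((λx. (x x)), {loop↦thunk(2, ∅)}), loop↦thunk(2, ∅)}), loop↦thunk(2, ∅)}), loop↦thunk(2, ∅)}), loop↦thunk(2, ∅)} | St=∅]
[16] [T=x | E={x↦thunk(x, {x↦thunk(x, {x↦thunk(x, {x↦thunk((λx. (x x)), {loop↦thunk(2, ∅)}), loop↦thunk(2, ∅)}), loop↦thunk(2, ∅)}), loop↦thunk(2, ∅)}), loop↦thunk(2, ∅)} | St=[thunk]]
[17] [T=x | E={x↦thunk(x, {x↦thunk(x, {x↦thunk((λx. (x x)), {loop↦thunk(2, ∅)}), loop↦thunk(2, ∅)}), loop↦thunk(2, ∅)}), loop↦thunk(2, ∅)} | St=[thunk]]
[18] [T=x | E={x↦thunk(x, {x↦thunk((λx. (x x)), {loop↦thunk(2, ∅)}), loop↦thunk(2, ∅)}), loop↦thunk(2, ∅)} | St=[thunk]]
[19] [T=x | E={x↦thunk((λx. (x x)), {loop↦thunk(2, ∅)}), loop↦thunk(2, ∅)} | St=[thunk]]
[20] [T=(λx. (x x)) | E={loop↦thunk(2, ∅)} | St=[thunk]]
[21] [T=(x x) | E={x↦thunk(x, {x↦thunk(x, {x↦thunk(x, {x↦thunk(x, {x↦thunk((λx. (x x)), {loop↦thunk(2, ∅)}), loop↦thunk(2, ∅)}), loop↦thunk(2, ∅)}), loop↦thunk(2, ∅)}), loop↦thunk(2, ∅)}), loop↦thunk(2, ∅)} | St=∅]
[22] [T=x | E={x↦thunk(x, {x↦thunk(x, {x↦thunk(x, {x↦thunk(x, {x↦thunk((λx. (x x)), {loop↦thunk(2, ∅)}), loop↦thunk(2, ∅)}), loop↦thunk(2, ∅)}), loop↦thunk(2, ∅)}), loop↦thunk(2, ∅)}), loop↦thunk(2, ∅)} | St=[thunk]]
→ 22 transitions taken and the configuration is still not final: no result within 22 steps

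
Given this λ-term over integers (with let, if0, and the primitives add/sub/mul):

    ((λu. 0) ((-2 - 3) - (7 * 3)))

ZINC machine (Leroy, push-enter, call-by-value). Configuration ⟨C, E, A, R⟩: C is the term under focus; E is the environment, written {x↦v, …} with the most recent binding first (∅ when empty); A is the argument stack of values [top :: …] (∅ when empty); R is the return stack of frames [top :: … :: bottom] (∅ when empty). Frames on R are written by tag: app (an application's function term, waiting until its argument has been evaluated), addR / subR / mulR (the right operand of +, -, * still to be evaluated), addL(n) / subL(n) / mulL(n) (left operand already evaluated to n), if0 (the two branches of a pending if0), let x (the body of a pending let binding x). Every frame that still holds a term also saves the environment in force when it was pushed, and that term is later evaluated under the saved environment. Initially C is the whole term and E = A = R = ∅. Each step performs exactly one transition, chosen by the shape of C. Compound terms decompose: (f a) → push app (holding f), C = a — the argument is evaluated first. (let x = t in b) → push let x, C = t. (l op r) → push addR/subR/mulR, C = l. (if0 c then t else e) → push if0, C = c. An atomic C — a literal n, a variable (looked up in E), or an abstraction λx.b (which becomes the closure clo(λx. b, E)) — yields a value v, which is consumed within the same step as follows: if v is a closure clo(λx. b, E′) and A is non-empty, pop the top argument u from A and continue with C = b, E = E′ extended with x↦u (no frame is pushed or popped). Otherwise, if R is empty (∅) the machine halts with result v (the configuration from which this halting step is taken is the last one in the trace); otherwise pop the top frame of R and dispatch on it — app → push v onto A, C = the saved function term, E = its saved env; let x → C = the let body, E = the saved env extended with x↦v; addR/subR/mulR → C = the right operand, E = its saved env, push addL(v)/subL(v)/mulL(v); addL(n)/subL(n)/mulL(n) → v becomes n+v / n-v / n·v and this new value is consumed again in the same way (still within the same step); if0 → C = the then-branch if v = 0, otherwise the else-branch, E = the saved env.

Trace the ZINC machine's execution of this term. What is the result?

Answer: 0

Machine steps:
0. [C=((λu. 0) ((-2 - 3) - (7 * 3))) | E=∅ | A=∅ | R=∅]
1. [C=((-2 - 3) - (7 * 3)) | E=∅ | A=∅ | R=[app]]
2. [C=(-2 - 3) | E=∅ | A=∅ | R=[subR :: app]]
3. [C=-2 | E=∅ | A=∅ | R=[subR :: subR :: app]]
4. [C=3 | E=∅ | A=∅ | R=[subL(-2) :: subR :: app]]
5. [C=(7 * 3) | E=∅ | A=∅ | R=[subL(-5) :: app]]
6. [C=7 | E=∅ | A=∅ | R=[mulR :: subL(-5) :: app]]
7. [C=3 | E=∅ | A=∅ | R=[mulL(7) :: subL(-5) :: app]]
8. [C=(λu. 0) | E=∅ | A=[-26] | R=∅]
9. [C=0 | E={u↦-26} | A=∅ | R=∅]
→ final value 0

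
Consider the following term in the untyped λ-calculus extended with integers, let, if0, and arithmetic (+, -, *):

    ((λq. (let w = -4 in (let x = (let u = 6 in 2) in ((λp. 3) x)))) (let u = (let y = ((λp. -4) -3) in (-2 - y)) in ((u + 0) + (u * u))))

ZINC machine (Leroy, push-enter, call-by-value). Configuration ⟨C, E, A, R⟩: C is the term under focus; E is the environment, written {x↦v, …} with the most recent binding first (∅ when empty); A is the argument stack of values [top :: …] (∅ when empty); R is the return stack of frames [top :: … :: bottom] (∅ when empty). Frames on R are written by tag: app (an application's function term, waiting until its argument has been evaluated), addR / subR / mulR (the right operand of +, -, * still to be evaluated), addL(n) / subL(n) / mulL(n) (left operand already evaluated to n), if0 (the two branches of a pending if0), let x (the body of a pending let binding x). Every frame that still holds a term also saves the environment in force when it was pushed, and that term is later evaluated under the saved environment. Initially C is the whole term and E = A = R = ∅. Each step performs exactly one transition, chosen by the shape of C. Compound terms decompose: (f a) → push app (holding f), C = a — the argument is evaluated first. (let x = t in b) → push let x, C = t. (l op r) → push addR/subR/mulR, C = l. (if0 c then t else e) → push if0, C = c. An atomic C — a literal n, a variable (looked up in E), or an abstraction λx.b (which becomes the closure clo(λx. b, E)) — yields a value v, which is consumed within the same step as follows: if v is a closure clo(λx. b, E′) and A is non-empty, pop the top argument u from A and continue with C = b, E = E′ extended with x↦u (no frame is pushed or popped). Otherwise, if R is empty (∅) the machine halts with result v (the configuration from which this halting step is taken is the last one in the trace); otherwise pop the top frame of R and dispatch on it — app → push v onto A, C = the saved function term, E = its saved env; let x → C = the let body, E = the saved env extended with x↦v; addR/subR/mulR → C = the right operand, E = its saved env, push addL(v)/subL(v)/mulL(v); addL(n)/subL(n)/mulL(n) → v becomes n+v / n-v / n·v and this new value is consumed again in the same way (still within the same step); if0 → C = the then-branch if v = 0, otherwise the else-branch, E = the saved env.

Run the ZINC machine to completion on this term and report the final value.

t=0: <C=((λq. (let w = -4 in (let x = (let u = 6 in 2) in ((λp. 3) x)))) (let u = (let y = ((λp. -4) -3) in (-2 - y)) in ((u + 0) + (u * u)))), E=∅, A=∅, R=∅>
t=1: <C=(let u = (let y = ((λp. -4) -3) in (-2 - y)) in ((u + 0) + (u * u))), E=∅, A=∅, R=[app]>
t=2: <C=(let y = ((λp. -4) -3) in (-2 - y)), E=∅, A=∅, R=[let u :: app]>
t=3: <C=((λp. -4) -3), E=∅, A=∅, R=[let y :: let u :: app]>
t=4: <C=-3, E=∅, A=∅, R=[app :: let y :: let u :: app]>
t=5: <C=(λp. -4), E=∅, A=[-3], R=[let y :: let u :: app]>
t=6: <C=-4, E={p↦-3}, A=∅, R=[let y :: let u :: app]>
t=7: <C=(-2 - y), E={y↦-4}, A=∅, R=[let u :: app]>
t=8: <C=-2, E={y↦-4}, A=∅, R=[subR :: let u :: app]>
t=9: <C=y, E={y↦-4}, A=∅, R=[subL(-2) :: let u :: app]>
t=10: <C=((u + 0) + (u * u)), E={u↦2}, A=∅, R=[app]>
t=11: <C=(u + 0), E={u↦2}, A=∅, R=[addR :: app]>
t=12: <C=u, E={u↦2}, A=∅, R=[addR :: addR :: app]>
t=13: <C=0, E={u↦2}, A=∅, R=[addL(2) :: addR :: app]>
t=14: <C=(u * u), E={u↦2}, A=∅, R=[addL(2) :: app]>
t=15: <C=u, E={u↦2}, A=∅, R=[mulR :: addL(2) :: app]>
t=16: <C=u, E={u↦2}, A=∅, R=[mulL(2) :: addL(2) :: app]>
t=17: <C=(λq. (let w = -4 in (let x = (let u = 6 in 2) in ((λp. 3) x)))), E=∅, A=[6], R=∅>
t=18: <C=(let w = -4 in (let x = (let u = 6 in 2) in ((λp. 3) x))), E={q↦6}, A=∅, R=∅>
t=19: <C=-4, E={q↦6}, A=∅, R=[let w]>
t=20: <C=(let x = (let u = 6 in 2) in ((λp. 3) x)), E={w↦-4, q↦6}, A=∅, R=∅>
t=21: <C=(let u = 6 in 2), E={w↦-4, q↦6}, A=∅, R=[let x]>
t=22: <C=6, E={w↦-4, q↦6}, A=∅, R=[let u :: let x]>
t=23: <C=2, E={u↦6, w↦-4, q↦6}, A=∅, R=[let x]>
t=24: <C=((λp. 3) x), E={x↦2, w↦-4, q↦6}, A=∅, R=∅>
t=25: <C=x, E={x↦2, w↦-4, q↦6}, A=∅, R=[app]>
t=26: <C=(λp. 3), E={x↦2, w↦-4, q↦6}, A=[2], R=∅>
t=27: <C=3, E={p↦2, x↦2, w↦-4, q↦6}, A=∅, R=∅>
→ final value 3

Answer: 3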